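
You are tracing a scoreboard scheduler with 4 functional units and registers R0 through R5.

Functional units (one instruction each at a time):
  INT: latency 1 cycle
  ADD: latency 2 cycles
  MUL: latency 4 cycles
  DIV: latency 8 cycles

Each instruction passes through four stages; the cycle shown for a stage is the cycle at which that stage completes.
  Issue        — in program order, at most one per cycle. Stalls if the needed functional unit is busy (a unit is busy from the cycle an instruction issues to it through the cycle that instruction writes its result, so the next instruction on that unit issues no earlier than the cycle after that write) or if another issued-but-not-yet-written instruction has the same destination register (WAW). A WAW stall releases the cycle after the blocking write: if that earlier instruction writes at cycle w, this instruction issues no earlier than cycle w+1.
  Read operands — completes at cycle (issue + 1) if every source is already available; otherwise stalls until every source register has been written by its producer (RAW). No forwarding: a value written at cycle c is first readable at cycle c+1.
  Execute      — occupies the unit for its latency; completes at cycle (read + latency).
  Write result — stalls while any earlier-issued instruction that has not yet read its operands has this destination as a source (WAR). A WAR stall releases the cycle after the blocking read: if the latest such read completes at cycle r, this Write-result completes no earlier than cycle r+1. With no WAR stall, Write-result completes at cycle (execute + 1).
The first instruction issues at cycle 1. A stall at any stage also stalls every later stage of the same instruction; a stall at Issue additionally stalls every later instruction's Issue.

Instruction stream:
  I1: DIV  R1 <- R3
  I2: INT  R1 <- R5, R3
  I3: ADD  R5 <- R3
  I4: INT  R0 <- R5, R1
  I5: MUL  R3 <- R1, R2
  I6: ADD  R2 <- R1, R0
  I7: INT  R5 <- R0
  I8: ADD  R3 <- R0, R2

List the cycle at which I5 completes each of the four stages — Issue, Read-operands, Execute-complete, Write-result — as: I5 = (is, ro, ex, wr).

I5 = (17, 18, 22, 23)

I1  is:1  ro:2  ex:10  wr:11
I2  is:12  ro:13  ex:14  wr:15  — WAW R1: wait I1 write@11
I3  is:13  ro:14  ex:16  wr:17
I4  is:16  ro:18  ex:19  wr:20  — struct: INT busy until I2 writes@15, RAW R5: wait I3 write@17
I5  is:17  ro:18  ex:22  wr:23
I6  is:18  ro:21  ex:23  wr:24  — RAW R0: wait I4 write@20
I7  is:21  ro:22  ex:23  wr:24  — struct: INT busy until I4 writes@20
I8  is:25  ro:26  ex:28  wr:29  — struct: ADD busy until I6 writes@24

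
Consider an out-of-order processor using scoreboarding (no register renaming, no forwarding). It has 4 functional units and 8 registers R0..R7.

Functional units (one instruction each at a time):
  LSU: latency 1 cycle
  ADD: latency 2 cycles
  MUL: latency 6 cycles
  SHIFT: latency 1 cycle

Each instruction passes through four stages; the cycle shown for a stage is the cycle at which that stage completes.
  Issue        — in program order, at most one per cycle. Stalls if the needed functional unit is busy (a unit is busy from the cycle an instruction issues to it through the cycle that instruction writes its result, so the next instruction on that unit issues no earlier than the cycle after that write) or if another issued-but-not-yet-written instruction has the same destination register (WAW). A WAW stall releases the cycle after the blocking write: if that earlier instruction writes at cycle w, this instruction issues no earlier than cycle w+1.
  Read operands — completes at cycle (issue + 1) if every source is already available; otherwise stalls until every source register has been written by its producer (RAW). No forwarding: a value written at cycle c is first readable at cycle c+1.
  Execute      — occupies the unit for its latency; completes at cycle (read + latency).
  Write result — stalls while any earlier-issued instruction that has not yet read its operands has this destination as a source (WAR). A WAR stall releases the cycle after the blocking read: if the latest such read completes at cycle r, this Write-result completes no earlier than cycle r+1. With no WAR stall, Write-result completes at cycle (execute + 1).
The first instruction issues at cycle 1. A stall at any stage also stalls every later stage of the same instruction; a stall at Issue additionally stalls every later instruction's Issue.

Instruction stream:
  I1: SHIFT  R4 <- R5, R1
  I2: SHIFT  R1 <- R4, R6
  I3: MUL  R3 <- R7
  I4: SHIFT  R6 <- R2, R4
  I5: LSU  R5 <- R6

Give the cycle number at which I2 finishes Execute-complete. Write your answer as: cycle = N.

cycle = 7

I1 -> (1, 2, 3, 4)
I2 -> (5, 6, 7, 8)  // struct: SHIFT busy until I1 writes@4
I3 -> (6, 7, 13, 14)
I4 -> (9, 10, 11, 12)  // struct: SHIFT busy until I2 writes@8
I5 -> (10, 13, 14, 15)  // RAW R6: wait I4 write@12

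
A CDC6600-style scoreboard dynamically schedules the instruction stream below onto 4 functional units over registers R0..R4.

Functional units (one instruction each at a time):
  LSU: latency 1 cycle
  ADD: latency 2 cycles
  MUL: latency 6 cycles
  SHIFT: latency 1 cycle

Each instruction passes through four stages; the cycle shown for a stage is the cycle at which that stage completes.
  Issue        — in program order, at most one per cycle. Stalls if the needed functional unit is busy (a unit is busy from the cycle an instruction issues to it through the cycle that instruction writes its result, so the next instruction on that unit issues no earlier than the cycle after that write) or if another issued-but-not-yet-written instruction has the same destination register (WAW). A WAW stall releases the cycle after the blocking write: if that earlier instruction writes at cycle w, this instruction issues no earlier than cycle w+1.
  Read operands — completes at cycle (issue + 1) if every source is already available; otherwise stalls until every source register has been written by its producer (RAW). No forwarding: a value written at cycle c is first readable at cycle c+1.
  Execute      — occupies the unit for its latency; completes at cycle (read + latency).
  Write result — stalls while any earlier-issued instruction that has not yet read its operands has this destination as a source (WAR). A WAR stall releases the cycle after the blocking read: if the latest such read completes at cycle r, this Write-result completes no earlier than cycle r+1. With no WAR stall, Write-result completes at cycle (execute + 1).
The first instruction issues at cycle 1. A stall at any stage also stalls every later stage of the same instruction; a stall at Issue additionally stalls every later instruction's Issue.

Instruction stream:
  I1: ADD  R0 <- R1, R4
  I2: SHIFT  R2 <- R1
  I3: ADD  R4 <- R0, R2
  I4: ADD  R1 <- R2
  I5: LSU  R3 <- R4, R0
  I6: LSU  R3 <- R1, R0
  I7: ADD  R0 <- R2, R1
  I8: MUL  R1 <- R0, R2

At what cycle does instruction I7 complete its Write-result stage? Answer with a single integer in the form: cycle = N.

c1: I1→ADD
c2: I1 RO; I2→SHIFT
c3: I2 RO
c4: I1 EX; I2 EX
c5: I1 WR R0; I2 WR R2
c6: I3→ADD
c7: I3 RO
c9: I3 EX
c10: I3 WR R4
c11: I4→ADD
c12: I4 RO; I5→LSU
c13: I5 RO
c14: I4 EX; I5 EX
c15: I4 WR R1; I5 WR R3
c16: I6→LSU
c17: I6 RO; I7→ADD
c18: I6 EX; I7 RO; I8→MUL
c19: I6 WR R3
c20: I7 EX
c21: I7 WR R0
c22: I8 RO
c28: I8 EX
c29: I8 WR R1

cycle = 21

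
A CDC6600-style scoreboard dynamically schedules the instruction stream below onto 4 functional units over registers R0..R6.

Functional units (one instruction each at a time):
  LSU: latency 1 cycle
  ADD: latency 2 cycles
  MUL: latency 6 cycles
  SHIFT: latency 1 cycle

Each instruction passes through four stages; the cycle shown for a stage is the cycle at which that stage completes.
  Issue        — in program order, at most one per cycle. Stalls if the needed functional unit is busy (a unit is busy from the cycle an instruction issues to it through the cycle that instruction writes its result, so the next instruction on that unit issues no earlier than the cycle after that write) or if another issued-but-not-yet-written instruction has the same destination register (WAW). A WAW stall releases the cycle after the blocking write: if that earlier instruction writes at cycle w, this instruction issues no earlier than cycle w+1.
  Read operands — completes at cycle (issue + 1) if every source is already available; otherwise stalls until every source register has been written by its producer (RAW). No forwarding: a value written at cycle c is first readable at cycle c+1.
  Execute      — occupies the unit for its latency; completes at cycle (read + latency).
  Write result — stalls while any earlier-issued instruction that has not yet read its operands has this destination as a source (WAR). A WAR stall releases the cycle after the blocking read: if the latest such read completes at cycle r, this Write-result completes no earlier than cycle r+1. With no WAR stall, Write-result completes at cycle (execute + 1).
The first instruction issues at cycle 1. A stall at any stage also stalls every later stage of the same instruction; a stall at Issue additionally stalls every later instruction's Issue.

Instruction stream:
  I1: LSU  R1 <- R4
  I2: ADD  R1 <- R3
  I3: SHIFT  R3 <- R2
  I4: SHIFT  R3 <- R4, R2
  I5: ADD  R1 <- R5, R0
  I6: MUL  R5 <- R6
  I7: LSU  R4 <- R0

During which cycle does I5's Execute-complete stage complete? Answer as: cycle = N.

cycle = 14

c1: issue I1 (LSU)
c2: I1 read-ops
c3: I1 finished on LSU
c4: I1→R1
c5: issue I2 (ADD)
c6: I2 read-ops; issue I3 (SHIFT)
c7: I3 read-ops
c8: I2 finished on ADD; I3 finished on SHIFT
c9: I2→R1; I3→R3
c10: issue I4 (SHIFT)
c11: I4 read-ops; issue I5 (ADD)
c12: I4 finished on SHIFT; I5 read-ops; issue I6 (MUL)
c13: I4→R3; I6 read-ops; issue I7 (LSU)
c14: I5 finished on ADD; I7 read-ops
c15: I5→R1; I7 finished on LSU
c16: I7→R4
c19: I6 finished on MUL
c20: I6→R5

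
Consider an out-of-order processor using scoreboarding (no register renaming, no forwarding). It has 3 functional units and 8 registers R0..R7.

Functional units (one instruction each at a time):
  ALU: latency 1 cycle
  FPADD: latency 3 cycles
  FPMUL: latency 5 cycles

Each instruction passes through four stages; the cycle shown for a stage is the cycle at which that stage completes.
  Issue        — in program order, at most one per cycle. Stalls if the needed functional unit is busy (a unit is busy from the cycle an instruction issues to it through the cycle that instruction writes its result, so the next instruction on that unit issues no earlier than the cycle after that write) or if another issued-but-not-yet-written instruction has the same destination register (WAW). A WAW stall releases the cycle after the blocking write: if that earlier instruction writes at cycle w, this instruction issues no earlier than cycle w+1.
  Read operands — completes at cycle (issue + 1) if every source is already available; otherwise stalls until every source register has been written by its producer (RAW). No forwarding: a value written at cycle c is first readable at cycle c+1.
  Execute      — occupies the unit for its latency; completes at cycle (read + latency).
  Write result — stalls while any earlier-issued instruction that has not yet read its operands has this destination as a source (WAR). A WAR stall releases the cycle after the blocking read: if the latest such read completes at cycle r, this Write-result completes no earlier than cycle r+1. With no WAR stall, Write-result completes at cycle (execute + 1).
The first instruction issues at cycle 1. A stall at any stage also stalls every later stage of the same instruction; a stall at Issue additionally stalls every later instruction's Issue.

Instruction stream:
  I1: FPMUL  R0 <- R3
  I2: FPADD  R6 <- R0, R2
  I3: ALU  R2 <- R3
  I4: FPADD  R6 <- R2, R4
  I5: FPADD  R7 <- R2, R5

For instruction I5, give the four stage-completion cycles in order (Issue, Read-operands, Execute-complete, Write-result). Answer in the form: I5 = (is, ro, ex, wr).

cycle 1: I1 dispatched to FPMUL
cycle 2: I1 operands ready | I2 dispatched to FPADD
cycle 3: I3 dispatched to ALU
cycle 4: I3 operands ready
cycle 5: I3 complete
cycle 7: I1 complete
cycle 8: R0←I1
cycle 9: I2 operands ready
cycle 10: R2←I3
cycle 12: I2 complete
cycle 13: R6←I2
cycle 14: I4 dispatched to FPADD
cycle 15: I4 operands ready
cycle 18: I4 complete
cycle 19: R6←I4
cycle 20: I5 dispatched to FPADD
cycle 21: I5 operands ready
cycle 24: I5 complete
cycle 25: R7←I5

I5 = (20, 21, 24, 25)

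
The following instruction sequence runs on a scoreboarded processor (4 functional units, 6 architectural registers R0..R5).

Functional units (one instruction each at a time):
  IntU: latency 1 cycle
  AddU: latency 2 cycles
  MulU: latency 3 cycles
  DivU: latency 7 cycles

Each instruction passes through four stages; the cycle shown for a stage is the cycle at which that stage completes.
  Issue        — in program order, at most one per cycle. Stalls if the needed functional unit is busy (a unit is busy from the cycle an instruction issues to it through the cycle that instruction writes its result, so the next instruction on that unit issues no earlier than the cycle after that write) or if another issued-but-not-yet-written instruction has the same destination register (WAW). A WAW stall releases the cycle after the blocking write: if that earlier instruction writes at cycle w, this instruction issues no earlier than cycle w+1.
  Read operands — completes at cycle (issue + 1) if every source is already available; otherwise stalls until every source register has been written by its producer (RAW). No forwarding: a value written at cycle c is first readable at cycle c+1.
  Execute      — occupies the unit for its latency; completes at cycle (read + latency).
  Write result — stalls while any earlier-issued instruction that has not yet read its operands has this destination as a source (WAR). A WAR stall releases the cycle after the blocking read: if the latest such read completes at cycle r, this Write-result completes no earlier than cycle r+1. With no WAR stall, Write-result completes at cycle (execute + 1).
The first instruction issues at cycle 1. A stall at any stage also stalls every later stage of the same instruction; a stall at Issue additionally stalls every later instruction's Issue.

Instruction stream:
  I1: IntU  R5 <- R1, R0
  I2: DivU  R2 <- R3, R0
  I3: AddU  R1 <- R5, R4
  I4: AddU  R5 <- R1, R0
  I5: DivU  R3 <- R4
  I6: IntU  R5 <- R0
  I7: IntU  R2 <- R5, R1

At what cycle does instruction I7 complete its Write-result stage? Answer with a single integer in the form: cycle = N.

c1: issue I1 (IntU)
c2: I1 read-ops · issue I2 (DivU)
c3: I1 finished on IntU · I2 read-ops · issue I3 (AddU)
c4: I1→R5
c5: I3 read-ops
c7: I3 finished on AddU
c8: I3→R1
c9: issue I4 (AddU)
c10: I2 finished on DivU · I4 read-ops
c11: I2→R2
c12: I4 finished on AddU · issue I5 (DivU)
c13: I4→R5 · I5 read-ops
c14: issue I6 (IntU)
c15: I6 read-ops
c16: I6 finished on IntU
c17: I6→R5
c18: issue I7 (IntU)
c19: I7 read-ops
c20: I5 finished on DivU · I7 finished on IntU
c21: I5→R3 · I7→R2

cycle = 21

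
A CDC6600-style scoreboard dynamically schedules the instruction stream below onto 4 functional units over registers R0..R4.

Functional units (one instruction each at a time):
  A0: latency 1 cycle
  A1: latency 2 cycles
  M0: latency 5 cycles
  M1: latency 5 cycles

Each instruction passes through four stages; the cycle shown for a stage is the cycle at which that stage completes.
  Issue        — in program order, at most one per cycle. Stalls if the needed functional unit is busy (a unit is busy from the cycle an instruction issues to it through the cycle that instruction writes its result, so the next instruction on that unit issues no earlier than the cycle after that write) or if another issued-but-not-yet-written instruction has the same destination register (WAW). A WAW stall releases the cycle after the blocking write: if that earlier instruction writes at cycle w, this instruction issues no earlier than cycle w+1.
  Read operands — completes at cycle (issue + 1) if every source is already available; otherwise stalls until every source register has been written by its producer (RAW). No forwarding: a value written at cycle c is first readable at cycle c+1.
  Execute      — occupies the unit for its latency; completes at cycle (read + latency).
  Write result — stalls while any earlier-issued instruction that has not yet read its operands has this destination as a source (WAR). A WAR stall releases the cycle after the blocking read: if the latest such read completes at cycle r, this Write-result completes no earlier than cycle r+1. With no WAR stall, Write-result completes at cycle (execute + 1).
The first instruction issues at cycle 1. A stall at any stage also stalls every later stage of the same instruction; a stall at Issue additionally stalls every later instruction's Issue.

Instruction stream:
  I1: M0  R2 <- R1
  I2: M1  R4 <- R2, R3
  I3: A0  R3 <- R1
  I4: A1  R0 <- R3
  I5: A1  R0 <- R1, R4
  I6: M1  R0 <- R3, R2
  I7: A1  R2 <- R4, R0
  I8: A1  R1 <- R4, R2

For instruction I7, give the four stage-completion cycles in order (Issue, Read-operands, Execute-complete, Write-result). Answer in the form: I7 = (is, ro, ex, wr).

1) issue 1, read 2, done 7, write 8
2) issue 2, read 9, done 14, write 15  <RAW R2: wait I1 write@8>
3) issue 3, read 4, done 5, write 10  <WAR R3: wait I2 read@9>
4) issue 4, read 11, done 13, write 14  <RAW R3: wait I3 write@10>
5) issue 15, read 16, done 18, write 19  <struct: A1 busy until I4 writes@14>
6) issue 20, read 21, done 26, write 27  <WAW R0: wait I5 write@19>
7) issue 21, read 28, done 30, write 31  <RAW R0: wait I6 write@27>
8) issue 32, read 33, done 35, write 36  <struct: A1 busy until I7 writes@31>

I7 = (21, 28, 30, 31)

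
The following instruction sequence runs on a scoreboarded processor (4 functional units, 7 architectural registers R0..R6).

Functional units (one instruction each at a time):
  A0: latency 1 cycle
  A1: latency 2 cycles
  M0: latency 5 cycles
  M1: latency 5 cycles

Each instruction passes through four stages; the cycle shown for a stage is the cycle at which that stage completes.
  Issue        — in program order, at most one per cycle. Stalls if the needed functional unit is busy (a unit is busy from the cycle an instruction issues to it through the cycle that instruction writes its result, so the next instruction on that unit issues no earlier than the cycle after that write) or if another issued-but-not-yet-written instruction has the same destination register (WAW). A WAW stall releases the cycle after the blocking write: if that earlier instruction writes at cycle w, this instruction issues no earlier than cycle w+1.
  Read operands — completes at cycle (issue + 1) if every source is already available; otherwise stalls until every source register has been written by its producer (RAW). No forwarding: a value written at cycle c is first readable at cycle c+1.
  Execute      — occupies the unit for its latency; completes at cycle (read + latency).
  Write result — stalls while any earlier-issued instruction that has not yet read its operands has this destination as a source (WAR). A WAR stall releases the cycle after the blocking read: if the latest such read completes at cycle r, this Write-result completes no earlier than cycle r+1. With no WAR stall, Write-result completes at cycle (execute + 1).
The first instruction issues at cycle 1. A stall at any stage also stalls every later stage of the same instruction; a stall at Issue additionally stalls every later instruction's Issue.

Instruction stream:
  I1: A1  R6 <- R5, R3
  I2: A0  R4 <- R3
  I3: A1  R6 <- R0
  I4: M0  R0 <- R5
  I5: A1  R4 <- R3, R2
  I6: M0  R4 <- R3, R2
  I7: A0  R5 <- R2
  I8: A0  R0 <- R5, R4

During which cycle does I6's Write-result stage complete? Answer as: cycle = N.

cycle = 23

c1: issue I1 (A1)
c2: I1 read-ops; issue I2 (A0)
c3: I2 read-ops
c4: I1 finished on A1; I2 finished on A0
c5: I1→R6; I2→R4
c6: issue I3 (A1)
c7: I3 read-ops; issue I4 (M0)
c8: I4 read-ops
c9: I3 finished on A1
c10: I3→R6
c11: issue I5 (A1)
c12: I5 read-ops
c13: I4 finished on M0
c14: I4→R0; I5 finished on A1
c15: I5→R4
c16: issue I6 (M0)
c17: I6 read-ops; issue I7 (A0)
c18: I7 read-ops
c19: I7 finished on A0
c20: I7→R5
c21: issue I8 (A0)
c22: I6 finished on M0
c23: I6→R4
c24: I8 read-ops
c25: I8 finished on A0
c26: I8→R0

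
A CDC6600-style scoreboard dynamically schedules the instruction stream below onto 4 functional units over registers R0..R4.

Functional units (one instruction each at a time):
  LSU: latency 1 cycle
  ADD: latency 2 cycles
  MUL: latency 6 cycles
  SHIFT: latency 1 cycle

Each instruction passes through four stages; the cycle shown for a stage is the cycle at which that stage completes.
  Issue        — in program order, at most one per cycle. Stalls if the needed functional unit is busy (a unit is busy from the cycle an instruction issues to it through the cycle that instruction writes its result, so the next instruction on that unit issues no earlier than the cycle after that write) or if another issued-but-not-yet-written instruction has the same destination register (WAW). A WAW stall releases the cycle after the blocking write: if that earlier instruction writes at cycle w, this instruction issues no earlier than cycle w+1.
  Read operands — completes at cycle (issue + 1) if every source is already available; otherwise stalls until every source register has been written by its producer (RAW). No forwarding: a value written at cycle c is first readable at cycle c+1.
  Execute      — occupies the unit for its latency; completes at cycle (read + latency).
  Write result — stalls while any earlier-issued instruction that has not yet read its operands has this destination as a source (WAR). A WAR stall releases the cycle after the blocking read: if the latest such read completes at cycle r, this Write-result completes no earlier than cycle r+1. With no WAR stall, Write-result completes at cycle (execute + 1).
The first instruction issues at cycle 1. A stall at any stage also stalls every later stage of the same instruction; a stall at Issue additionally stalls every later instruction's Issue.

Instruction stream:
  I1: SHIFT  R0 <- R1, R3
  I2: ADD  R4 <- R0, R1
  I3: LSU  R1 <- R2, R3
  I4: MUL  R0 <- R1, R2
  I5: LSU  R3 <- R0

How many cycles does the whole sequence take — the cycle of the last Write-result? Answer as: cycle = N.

c1: I1→SHIFT
c2: I1 RO · I2→ADD
c3: I1 EX · I3→LSU
c4: I1 WR R0 · I3 RO
c5: I2 RO · I3 EX · I4→MUL
c6: I3 WR R1
c7: I2 EX · I4 RO · I5→LSU
c8: I2 WR R4
c13: I4 EX
c14: I4 WR R0
c15: I5 RO
c16: I5 EX
c17: I5 WR R3

cycle = 17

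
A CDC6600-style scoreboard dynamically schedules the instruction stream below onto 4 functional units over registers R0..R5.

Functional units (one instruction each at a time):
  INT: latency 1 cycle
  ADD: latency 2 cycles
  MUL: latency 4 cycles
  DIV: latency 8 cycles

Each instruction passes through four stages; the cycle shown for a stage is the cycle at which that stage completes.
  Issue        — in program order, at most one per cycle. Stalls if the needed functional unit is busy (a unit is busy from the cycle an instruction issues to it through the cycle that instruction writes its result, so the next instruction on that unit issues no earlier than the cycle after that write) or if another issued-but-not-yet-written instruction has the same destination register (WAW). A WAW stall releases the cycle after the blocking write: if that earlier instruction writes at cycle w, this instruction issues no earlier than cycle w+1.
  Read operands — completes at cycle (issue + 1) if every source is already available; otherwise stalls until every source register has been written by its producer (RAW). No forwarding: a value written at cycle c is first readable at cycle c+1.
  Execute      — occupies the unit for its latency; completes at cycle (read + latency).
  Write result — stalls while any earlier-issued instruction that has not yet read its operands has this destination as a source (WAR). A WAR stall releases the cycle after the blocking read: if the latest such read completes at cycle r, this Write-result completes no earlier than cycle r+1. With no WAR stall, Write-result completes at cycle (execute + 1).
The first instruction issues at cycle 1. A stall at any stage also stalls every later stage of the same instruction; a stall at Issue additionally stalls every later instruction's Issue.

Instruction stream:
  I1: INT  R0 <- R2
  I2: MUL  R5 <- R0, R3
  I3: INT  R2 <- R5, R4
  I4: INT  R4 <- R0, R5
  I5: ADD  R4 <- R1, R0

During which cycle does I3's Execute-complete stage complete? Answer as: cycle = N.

[I1] 1/2/3/4
[I2] 2/5/9/10  (RAW R0: wait I1 write@4)
[I3] 5/11/12/13  (struct: INT busy until I1 writes@4; RAW R5: wait I2 write@10)
[I4] 14/15/16/17  (struct: INT busy until I3 writes@13)
[I5] 18/19/21/22  (WAW R4: wait I4 write@17)

cycle = 12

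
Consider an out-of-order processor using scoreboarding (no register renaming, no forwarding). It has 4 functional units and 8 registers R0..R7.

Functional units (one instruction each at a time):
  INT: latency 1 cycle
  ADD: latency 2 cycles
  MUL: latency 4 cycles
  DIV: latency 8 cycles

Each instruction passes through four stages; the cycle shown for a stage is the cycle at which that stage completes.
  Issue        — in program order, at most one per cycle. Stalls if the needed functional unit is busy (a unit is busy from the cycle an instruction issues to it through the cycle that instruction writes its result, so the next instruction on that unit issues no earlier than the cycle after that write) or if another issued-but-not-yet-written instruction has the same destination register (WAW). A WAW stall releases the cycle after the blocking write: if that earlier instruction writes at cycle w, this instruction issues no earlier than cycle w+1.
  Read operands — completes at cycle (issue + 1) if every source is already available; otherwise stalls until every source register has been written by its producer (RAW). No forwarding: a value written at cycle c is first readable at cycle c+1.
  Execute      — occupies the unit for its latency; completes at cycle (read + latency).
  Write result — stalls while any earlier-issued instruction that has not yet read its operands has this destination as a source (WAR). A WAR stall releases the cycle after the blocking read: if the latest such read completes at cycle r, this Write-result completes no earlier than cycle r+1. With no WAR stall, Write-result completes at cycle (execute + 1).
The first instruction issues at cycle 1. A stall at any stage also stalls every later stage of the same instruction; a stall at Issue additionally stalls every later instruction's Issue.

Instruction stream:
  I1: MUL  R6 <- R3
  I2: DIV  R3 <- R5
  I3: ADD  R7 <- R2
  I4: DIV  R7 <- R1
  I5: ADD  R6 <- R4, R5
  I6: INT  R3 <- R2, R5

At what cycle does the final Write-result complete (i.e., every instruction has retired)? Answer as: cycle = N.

cycle = 23

I1 -> (1, 2, 6, 7)
I2 -> (2, 3, 11, 12)
I3 -> (3, 4, 6, 7)
I4 -> (13, 14, 22, 23)  // struct: DIV busy until I2 writes@12
I5 -> (14, 15, 17, 18)
I6 -> (15, 16, 17, 18)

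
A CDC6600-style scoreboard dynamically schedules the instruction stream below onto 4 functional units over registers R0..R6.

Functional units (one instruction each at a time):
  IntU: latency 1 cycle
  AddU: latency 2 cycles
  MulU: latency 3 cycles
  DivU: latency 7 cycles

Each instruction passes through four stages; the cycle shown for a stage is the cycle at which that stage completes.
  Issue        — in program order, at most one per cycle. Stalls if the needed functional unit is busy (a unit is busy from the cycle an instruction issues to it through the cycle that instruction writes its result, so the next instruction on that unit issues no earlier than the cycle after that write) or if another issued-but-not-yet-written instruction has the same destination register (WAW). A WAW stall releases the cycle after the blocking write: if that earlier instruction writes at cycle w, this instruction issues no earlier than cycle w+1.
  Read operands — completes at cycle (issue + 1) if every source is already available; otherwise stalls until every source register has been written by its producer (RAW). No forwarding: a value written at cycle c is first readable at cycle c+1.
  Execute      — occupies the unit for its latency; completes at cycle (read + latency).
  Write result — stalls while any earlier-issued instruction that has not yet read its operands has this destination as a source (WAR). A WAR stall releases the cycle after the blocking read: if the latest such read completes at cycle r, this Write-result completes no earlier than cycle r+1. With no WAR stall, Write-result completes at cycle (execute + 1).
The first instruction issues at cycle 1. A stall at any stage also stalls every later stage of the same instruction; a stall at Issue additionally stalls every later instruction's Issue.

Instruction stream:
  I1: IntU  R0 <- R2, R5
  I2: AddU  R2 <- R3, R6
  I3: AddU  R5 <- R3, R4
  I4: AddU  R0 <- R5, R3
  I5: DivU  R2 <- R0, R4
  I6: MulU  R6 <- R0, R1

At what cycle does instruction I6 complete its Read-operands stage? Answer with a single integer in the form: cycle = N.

I1 -> (1, 2, 3, 4)
I2 -> (2, 3, 5, 6)
I3 -> (7, 8, 10, 11)  // struct: AddU busy until I2 writes@6
I4 -> (12, 13, 15, 16)  // struct: AddU busy until I3 writes@11
I5 -> (13, 17, 24, 25)  // RAW R0: wait I4 write@16
I6 -> (14, 17, 20, 21)  // RAW R0: wait I4 write@16

cycle = 17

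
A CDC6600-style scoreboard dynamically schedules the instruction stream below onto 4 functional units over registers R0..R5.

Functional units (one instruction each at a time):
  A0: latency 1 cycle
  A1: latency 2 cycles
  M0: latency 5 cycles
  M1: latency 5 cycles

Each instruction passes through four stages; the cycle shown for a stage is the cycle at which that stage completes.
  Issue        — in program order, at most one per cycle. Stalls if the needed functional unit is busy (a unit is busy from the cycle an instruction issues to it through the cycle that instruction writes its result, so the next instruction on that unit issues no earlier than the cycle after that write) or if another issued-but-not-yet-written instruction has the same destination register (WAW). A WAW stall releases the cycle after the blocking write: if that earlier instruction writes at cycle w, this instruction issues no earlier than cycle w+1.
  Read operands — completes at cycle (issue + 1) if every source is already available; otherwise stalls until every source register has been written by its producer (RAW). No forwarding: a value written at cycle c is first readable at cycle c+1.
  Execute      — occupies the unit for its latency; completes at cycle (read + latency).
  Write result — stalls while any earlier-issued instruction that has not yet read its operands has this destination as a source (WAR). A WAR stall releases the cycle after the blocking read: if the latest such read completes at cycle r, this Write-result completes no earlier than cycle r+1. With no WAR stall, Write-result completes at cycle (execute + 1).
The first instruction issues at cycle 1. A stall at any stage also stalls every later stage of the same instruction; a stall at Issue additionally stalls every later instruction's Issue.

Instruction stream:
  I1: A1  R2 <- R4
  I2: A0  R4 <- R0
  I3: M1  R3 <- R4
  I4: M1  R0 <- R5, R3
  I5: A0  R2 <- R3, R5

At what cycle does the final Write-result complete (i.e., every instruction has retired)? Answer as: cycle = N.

cycle 1: I1 issues→A1
cycle 2: I1 reads · I2 issues→A0
cycle 3: I2 reads · I3 issues→M1
cycle 4: I1 exec-done · I2 exec-done
cycle 5: I1 writes R2 · I2 writes R4
cycle 6: I3 reads
cycle 11: I3 exec-done
cycle 12: I3 writes R3
cycle 13: I4 issues→M1
cycle 14: I4 reads · I5 issues→A0
cycle 15: I5 reads
cycle 16: I5 exec-done
cycle 17: I5 writes R2
cycle 19: I4 exec-done
cycle 20: I4 writes R0

cycle = 20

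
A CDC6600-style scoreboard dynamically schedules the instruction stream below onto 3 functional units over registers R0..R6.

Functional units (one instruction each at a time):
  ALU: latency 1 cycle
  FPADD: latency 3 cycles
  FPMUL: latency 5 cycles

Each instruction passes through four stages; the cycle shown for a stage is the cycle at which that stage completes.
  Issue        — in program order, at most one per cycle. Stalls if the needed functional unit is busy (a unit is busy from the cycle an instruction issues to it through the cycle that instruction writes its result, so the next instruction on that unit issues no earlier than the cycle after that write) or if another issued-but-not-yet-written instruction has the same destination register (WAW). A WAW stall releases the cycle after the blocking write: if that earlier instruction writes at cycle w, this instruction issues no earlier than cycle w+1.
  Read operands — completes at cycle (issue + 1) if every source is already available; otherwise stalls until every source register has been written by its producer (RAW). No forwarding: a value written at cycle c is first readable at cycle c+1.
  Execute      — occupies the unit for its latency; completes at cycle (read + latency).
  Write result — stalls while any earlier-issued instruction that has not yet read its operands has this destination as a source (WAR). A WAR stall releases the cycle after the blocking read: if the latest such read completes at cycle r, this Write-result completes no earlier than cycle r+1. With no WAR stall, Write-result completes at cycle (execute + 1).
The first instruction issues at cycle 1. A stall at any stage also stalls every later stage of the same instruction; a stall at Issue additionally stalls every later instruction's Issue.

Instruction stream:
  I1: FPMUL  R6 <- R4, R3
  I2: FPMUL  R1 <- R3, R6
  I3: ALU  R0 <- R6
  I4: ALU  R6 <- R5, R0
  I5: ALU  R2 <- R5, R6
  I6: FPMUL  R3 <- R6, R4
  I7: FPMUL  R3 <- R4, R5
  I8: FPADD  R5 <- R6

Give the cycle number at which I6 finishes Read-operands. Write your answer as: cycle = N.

cycle = 20

[I1] 1/2/7/8
[I2] 9/10/15/16  (struct: FPMUL busy until I1 writes@8)
[I3] 10/11/12/13
[I4] 14/15/16/17  (struct: ALU busy until I3 writes@13)
[I5] 18/19/20/21  (struct: ALU busy until I4 writes@17)
[I6] 19/20/25/26
[I7] 27/28/33/34  (struct: FPMUL busy until I6 writes@26)
[I8] 28/29/32/33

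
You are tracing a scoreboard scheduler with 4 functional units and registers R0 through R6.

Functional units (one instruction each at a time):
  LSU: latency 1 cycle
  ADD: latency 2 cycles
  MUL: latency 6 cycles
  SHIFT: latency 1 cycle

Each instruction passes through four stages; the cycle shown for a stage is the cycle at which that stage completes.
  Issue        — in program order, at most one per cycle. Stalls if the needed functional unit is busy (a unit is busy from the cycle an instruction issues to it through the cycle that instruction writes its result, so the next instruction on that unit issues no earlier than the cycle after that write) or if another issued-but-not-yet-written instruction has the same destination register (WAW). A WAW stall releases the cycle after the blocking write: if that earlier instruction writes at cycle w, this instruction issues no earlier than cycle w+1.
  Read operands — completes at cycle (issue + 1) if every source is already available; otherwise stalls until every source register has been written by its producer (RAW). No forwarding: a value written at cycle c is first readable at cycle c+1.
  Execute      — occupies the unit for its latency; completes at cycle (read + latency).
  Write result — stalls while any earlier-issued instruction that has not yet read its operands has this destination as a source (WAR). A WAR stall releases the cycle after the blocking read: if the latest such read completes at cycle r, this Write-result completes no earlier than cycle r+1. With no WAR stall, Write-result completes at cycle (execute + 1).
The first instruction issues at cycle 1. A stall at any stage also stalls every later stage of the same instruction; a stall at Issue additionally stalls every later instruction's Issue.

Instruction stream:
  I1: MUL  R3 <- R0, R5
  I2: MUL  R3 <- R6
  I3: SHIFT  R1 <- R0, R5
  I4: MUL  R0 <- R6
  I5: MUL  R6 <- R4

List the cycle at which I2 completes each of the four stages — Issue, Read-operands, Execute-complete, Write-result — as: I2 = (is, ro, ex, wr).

c1: I1→MUL
c2: I1 RO
c8: I1 EX
c9: I1 WR R3
c10: I2→MUL
c11: I2 RO · I3→SHIFT
c12: I3 RO
c13: I3 EX
c14: I3 WR R1
c17: I2 EX
c18: I2 WR R3
c19: I4→MUL
c20: I4 RO
c26: I4 EX
c27: I4 WR R0
c28: I5→MUL
c29: I5 RO
c35: I5 EX
c36: I5 WR R6

I2 = (10, 11, 17, 18)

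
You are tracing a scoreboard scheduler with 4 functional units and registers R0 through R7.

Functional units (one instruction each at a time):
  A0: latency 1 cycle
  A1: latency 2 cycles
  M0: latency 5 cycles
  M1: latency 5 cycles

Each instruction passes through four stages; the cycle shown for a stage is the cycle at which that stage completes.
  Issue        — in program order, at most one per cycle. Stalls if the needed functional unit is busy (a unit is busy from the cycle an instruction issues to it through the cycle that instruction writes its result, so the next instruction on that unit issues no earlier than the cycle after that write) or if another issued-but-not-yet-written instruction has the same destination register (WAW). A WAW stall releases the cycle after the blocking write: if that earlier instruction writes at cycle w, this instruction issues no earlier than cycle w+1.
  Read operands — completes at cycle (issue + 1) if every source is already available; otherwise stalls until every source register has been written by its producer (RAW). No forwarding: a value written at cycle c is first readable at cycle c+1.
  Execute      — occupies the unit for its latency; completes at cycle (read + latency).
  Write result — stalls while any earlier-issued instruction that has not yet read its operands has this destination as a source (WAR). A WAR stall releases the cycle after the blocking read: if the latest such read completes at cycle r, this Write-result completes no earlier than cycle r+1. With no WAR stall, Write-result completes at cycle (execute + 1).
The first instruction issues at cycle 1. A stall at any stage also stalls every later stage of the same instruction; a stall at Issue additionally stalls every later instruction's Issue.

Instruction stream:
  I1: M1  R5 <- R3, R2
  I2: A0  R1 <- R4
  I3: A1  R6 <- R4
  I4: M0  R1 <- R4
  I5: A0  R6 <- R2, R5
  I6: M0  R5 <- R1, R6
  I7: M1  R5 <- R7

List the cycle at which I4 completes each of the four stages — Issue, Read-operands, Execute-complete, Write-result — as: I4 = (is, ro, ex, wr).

I4 = (6, 7, 12, 13)

[I1] 1/2/7/8
[I2] 2/3/4/5
[I3] 3/4/6/7
[I4] 6/7/12/13  (WAW R1: wait I2 write@5)
[I5] 8/9/10/11  (WAW R6: wait I3 write@7)
[I6] 14/15/20/21  (struct: M0 busy until I4 writes@13)
[I7] 22/23/28/29  (WAW R5: wait I6 write@21)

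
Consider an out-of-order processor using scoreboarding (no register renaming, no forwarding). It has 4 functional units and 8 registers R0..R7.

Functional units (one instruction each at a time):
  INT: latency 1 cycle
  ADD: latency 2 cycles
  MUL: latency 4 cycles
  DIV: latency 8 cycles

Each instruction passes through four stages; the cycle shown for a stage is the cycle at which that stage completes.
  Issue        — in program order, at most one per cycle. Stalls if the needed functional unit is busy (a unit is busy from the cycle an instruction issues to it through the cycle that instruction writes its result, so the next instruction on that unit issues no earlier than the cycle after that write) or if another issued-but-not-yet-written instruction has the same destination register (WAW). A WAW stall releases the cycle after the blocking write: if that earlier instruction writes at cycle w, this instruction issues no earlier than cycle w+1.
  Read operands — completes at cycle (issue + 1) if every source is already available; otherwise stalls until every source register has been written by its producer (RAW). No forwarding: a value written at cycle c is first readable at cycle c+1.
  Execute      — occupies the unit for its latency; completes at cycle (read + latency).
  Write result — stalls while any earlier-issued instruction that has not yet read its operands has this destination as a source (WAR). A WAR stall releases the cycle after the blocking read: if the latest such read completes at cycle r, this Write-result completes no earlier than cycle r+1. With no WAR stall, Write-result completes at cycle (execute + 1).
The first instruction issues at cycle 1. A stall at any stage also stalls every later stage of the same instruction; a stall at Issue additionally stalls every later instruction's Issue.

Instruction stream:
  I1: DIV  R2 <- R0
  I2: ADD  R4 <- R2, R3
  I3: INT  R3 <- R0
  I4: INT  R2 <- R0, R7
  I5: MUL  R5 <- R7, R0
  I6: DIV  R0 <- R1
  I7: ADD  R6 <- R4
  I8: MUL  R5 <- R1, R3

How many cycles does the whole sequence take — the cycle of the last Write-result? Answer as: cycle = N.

I1: IS=1 RO=2 EX=10 WR=11
I2: IS=2 RO=12 EX=14 WR=15  [RAW R2: wait I1 write@11]
I3: IS=3 RO=4 EX=5 WR=13  [WAR R3: wait I2 read@12]
I4: IS=14 RO=15 EX=16 WR=17  [struct: INT busy until I3 writes@13]
I5: IS=15 RO=16 EX=20 WR=21
I6: IS=16 RO=17 EX=25 WR=26
I7: IS=17 RO=18 EX=20 WR=21
I8: IS=22 RO=23 EX=27 WR=28  [struct: MUL busy until I5 writes@21]

cycle = 28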